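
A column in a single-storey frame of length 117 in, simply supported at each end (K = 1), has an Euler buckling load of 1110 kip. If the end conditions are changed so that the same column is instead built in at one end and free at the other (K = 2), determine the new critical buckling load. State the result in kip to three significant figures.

P_cr ∝ 1/K², so P_cr,new = P_cr,old × (K_old/K_new)² = 1110 × (1/2)²
= 1110 × 0.2500 = 278 kip

P_cr ≈ 278 kip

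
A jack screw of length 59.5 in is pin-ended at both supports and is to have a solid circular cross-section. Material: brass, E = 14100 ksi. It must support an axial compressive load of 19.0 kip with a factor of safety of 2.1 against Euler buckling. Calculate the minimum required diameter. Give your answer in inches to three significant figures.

d ≈ 2.13 in

Required P_cr = n·P = 2.1 × 19.0 = 39.90 kip
L_e = K·L = 1 × 59.5 = 59.50 in
Required I = P_cr·L_e²/(π²E) = 3.990×10^4 × 59.50² / (π² × 1.41×10^7) = 1.015 in⁴
Solid circle: I = πd⁴/64  ⇒  d = (64I/π)^(1/4) = (64×1.015/π)^(1/4) = 2.13 in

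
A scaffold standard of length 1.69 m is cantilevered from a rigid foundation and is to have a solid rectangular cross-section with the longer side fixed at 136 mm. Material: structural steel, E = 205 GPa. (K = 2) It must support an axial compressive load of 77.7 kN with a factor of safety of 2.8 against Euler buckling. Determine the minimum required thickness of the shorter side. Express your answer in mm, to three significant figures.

Required P_cr = n·P = 2.8 × 77.7 = 217.6 kN
L_e = K·L = 2 × 1.69 = 3.380 m
Required I = P_cr·L_e²/(π²E) = 2.176×10^5 × 3.380² / (π² × 2.05×10^11) = 1.228×10^-6 m⁴
I_req = 1.228×10^6 mm⁴
Rectangle, weak axis: I_min = h·b³/12 with h = 136 mm fixed  ⇒  b = (12I/h)^(1/3) = 47.7 mm

b ≈ 47.7 mm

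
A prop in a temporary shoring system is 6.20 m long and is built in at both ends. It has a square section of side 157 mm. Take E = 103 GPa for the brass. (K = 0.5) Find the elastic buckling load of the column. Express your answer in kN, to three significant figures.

P_cr ≈ 5360 kN

I = a⁴/12 = 157⁴/12 = 5.063×10^7 mm⁴
I = 5.063×10^7 mm⁴ = 5.063×10^-5 m⁴
Effective length L_e = K·L = 0.5 × 6.20 = 3.100 m
P_cr = π²EI / L_e² = π² × 103×10⁹ × 5.063×10^-5 / 3.100² = 5.356×10^6 N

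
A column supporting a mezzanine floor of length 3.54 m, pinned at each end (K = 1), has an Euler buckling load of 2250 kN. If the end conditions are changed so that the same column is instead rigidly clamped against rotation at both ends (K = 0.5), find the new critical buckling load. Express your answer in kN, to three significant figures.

P_cr ∝ 1/K², so P_cr,new = P_cr,old × (K_old/K_new)² = 2250 × (1/0.5)²
= 2250 × 4.000 = 9000 kN

P_cr ≈ 9000 kN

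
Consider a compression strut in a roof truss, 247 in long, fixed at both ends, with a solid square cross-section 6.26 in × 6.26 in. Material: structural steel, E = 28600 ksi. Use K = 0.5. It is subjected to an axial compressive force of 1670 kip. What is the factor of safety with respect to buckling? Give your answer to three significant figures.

I = a⁴/12 = 6.26⁴/12 = 128.0 in⁴
Effective length L_e = K·L = 0.5 × 247 = 123.5 in
P_cr = π²EI / L_e² = π² × 28600×10³ × 128.0 / 123.5² = 2.368×10^6 lb
Factor of safety n = P_cr / P = 2368.4 / 1670 = 1.42

n ≈ 1.42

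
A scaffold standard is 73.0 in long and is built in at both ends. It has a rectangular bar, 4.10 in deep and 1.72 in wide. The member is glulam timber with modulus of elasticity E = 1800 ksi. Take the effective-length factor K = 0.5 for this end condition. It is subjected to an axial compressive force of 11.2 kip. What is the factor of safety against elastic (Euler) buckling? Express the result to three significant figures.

n ≈ 2.07

Buckling occurs about the weak axis: I_min = h·b³/12 with b = 1.72 in (the shorter side).
I_min = 4.10×1.72³/12 = 1.739 in⁴
Effective length L_e = K·L = 0.5 × 73.0 = 36.50 in
P_cr = π²EI / L_e² = π² × 1800×10³ × 1.739 / 36.50² = 2.318×10^4 lb
Factor of safety n = P_cr / P = 23.183 / 11.2 = 2.07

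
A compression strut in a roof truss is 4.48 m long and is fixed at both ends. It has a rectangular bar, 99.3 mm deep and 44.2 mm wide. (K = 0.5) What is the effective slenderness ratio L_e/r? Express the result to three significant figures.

Buckling occurs about the weak axis: I_min = h·b³/12 with b = 44.2 mm (the shorter side).
I_min = 99.3×44.2³/12 = 7.146×10^5 mm⁴
A = 4.389×10^3 mm²;  r_min = √(I/A) = √(7.146×10^5/4.389×10^3) = 12.76 mm
L_e = K·L = 0.5 × 4.48 m = 2.240 m = 2240.0 mm
λ = L_e / r_min = 2240.0 / 12.76 = 176

λ ≈ 176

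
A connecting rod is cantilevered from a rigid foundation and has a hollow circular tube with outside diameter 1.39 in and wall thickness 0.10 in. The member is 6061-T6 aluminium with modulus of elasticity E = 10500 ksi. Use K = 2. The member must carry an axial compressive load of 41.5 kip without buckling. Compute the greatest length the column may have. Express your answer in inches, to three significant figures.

L_max ≈ 7.28 in

Inner diameter d_i = 1.39 − 2×0.10 = 1.190 in
I = π(d_o⁴ − d_i⁴)/64 = π(1.39⁴ − 1.190⁴)/64 = 8.481×10^-2 in⁴
At the buckling limit P_cr = P = 4.150×10^4 lb
From P_cr = π²EI/(K·L)²:  L = (1/K)·√(π²EI/P_cr) = (1/2)·√(π²×1.05×10^7×8.481×10^-2/4.150×10^4)
L = 7.28 in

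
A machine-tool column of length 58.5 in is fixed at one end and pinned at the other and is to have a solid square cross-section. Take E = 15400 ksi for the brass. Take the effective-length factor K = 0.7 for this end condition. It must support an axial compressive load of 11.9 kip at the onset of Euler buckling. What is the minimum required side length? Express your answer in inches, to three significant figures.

L_e = K·L = 0.7 × 58.5 = 40.95 in
Required I = P_cr·L_e²/(π²E) = 1.190×10^4 × 40.95² / (π² × 1.54×10^7) = 0.1313 in⁴
Solid square: I = a⁴/12  ⇒  a = (12I)^(1/4) = (12×0.1313)^(1/4) = 1.12 in

a ≈ 1.12 in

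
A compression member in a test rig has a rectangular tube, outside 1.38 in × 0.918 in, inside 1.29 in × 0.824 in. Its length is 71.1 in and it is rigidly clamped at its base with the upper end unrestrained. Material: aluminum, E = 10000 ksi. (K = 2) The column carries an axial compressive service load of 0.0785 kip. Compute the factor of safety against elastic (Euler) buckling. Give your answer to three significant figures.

Weak-axis I_min = (h_o·b_o³ − h_i·b_i³)/12 with b_o = 0.918, b_i = 0.8240 in (shorter outer/inner sides).
I_min = (1.38×0.918³ − 1.290×0.8240³)/12 = 2.882×10^-2 in⁴
Effective length L_e = K·L = 2 × 71.1 = 142.2 in
P_cr = π²EI / L_e² = π² × 10000×10³ × 2.882×10^-2 / 142.2² = 140.7 lb
Factor of safety n = P_cr / P = 0.14068 / 0.0785 = 1.79

n ≈ 1.79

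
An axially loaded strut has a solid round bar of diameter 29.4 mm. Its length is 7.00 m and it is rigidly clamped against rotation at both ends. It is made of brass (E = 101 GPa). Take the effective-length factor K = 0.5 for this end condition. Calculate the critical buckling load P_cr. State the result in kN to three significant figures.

I = πd⁴/64 = π×29.4⁴/64 = 3.667×10^4 mm⁴
I = 3.667×10^4 mm⁴ = 3.667×10^-8 m⁴
Effective length L_e = K·L = 0.5 × 7.00 = 3.500 m
P_cr = π²EI / L_e² = π² × 101×10⁹ × 3.667×10^-8 / 3.500² = 2.984×10^3 N

P_cr ≈ 2.98 kN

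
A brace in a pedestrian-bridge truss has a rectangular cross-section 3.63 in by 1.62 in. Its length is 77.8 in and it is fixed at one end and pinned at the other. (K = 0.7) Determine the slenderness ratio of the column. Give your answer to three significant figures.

For a rectangle r_min = b/√12 = 1.62/√12 = 0.4677 in
L_e = K·L = 0.7 × 77.8 = 54.46 in
λ = L_e / r_min = 54.460 / 0.4677 = 116

λ ≈ 116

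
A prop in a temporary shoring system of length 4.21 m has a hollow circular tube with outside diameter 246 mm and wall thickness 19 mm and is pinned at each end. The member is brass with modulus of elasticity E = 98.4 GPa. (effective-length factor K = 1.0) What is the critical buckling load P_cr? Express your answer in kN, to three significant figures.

P_cr ≈ 4820 kN

Inner diameter d_i = 246 − 2×19 = 208.0 mm
I = π(d_o⁴ − d_i⁴)/64 = π(246⁴ − 208.0⁴)/64 = 8.789×10^7 mm⁴
I = 8.789×10^7 mm⁴ = 8.789×10^-5 m⁴
Effective length L_e = K·L = 1 × 4.21 = 4.210 m
P_cr = π²EI / L_e² = π² × 98.4×10⁹ × 8.789×10^-5 / 4.210² = 4.816×10^6 N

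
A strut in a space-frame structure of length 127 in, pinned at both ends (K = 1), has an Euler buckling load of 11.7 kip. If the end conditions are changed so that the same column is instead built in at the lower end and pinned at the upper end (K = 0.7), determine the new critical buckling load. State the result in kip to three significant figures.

P_cr ∝ 1/K², so P_cr,new = P_cr,old × (K_old/K_new)² = 11.7 × (1/0.7)²
= 11.7 × 2.041 = 23.9 kip

P_cr ≈ 23.9 kip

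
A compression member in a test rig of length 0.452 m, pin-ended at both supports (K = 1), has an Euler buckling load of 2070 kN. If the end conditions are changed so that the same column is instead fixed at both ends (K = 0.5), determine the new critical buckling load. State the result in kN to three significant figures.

P_cr ∝ 1/K², so P_cr,new = P_cr,old × (K_old/K_new)² = 2070 × (1/0.5)²
= 2070 × 4.000 = 8280 kN

P_cr ≈ 8280 kN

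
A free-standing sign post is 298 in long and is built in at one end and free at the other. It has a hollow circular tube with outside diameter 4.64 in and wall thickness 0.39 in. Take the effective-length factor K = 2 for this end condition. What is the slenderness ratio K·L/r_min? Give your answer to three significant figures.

Inner diameter d_i = 4.64 − 2×0.39 = 3.860 in
I = π(d_o⁴ − d_i⁴)/64 = π(4.64⁴ − 3.860⁴)/64 = 11.86 in⁴
A = 5.207 in²;  r_min = √(I/A) = √(11.86/5.207) = 1.509 in
L_e = K·L = 2 × 298 = 596.0 in
λ = L_e / r_min = 596.00 / 1.509 = 395

λ ≈ 395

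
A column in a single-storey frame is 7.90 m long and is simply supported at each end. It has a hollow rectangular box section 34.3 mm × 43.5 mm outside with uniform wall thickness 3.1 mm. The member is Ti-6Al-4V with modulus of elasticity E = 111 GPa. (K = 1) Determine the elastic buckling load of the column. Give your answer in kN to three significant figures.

Inner dimensions: h_i = 43.5 − 2×3.1 = 37.30 mm, b_i = 34.3 − 2×3.1 = 28.10 mm
Weak-axis I_min = (h_o·b_o³ − h_i·b_i³)/12 with b_o = 34.3, b_i = 28.10 mm (shorter outer/inner sides).
I_min = (43.5×34.3³ − 37.30×28.10³)/12 = 7.731×10^4 mm⁴
I = 7.731×10^4 mm⁴ = 7.731×10^-8 m⁴
Effective length L_e = K·L = 1 × 7.90 = 7.900 m
P_cr = π²EI / L_e² = π² × 111×10⁹ × 7.731×10^-8 / 7.900² = 1.357×10^3 N

P_cr ≈ 1.36 kN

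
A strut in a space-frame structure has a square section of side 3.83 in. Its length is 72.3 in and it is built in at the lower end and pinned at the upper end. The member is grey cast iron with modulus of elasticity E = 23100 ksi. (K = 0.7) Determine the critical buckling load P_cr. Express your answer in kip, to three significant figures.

I = a⁴/12 = 3.83⁴/12 = 17.93 in⁴
Effective length L_e = K·L = 0.7 × 72.3 = 50.61 in
P_cr = π²EI / L_e² = π² × 23100×10³ × 17.93 / 50.61² = 1.596×10^6 lb

P_cr ≈ 1600 kip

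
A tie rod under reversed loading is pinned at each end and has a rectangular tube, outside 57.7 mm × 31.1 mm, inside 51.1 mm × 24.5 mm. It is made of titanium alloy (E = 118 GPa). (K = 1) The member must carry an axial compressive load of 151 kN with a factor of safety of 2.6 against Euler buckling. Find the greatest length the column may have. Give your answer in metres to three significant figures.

L_max ≈ 0.493 m

Weak-axis I_min = (h_o·b_o³ − h_i·b_i³)/12 with b_o = 31.1, b_i = 24.50 mm (shorter outer/inner sides).
I_min = (57.7×31.1³ − 51.10×24.50³)/12 = 8.201×10^4 mm⁴
I = 8.201×10^-8 m⁴
Required critical load P_cr = n·P = 2.6 × 151 = 392.6 kN = 3.926×10^5 N
From P_cr = π²EI/(K·L)²:  L = (1/K)·√(π²EI/P_cr) = (1/1)·√(π²×1.18×10^11×8.201×10^-8/3.926×10^5)
L = 0.493 m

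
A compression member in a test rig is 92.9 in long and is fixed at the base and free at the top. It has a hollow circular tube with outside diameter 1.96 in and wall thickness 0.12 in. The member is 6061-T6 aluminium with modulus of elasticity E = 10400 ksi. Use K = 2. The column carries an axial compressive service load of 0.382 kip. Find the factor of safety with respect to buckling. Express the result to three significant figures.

n ≈ 2.29

Inner diameter d_i = 1.96 − 2×0.12 = 1.720 in
I = π(d_o⁴ − d_i⁴)/64 = π(1.96⁴ − 1.720⁴)/64 = 0.2948 in⁴
Effective length L_e = K·L = 2 × 92.9 = 185.8 in
P_cr = π²EI / L_e² = π² × 10400×10³ × 0.2948 / 185.8² = 876.6 lb
Factor of safety n = P_cr / P = 0.87656 / 0.382 = 2.29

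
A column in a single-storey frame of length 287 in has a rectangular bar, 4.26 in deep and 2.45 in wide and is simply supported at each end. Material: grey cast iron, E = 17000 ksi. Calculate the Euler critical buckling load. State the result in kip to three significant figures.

Buckling occurs about the weak axis: I_min = h·b³/12 with b = 2.45 in (the shorter side).
I_min = 4.26×2.45³/12 = 5.221 in⁴
Effective length L_e = K·L = 1 × 287 = 287.0 in
P_cr = π²EI / L_e² = π² × 17000×10³ × 5.221 / 287.0² = 1.063×10^4 lb

P_cr ≈ 10.6 kip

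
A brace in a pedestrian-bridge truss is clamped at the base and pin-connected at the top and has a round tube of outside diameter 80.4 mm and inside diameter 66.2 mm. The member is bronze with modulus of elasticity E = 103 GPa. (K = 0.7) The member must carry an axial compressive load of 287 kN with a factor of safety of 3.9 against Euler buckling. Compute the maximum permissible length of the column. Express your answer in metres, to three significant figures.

L_max ≈ 1.43 m

d_o = 80.4 mm, d_i = 66.2 mm
I = π(d_o⁴ − d_i⁴)/64 = π(80.4⁴ − 66.20⁴)/64 = 1.108×10^6 mm⁴
I = 1.108×10^-6 m⁴
Required critical load P_cr = n·P = 3.9 × 287 = 1119 kN = 1.119×10^6 N
From P_cr = π²EI/(K·L)²:  L = (1/K)·√(π²EI/P_cr) = (1/0.7)·√(π²×1.03×10^11×1.108×10^-6/1.119×10^6)
L = 1.43 m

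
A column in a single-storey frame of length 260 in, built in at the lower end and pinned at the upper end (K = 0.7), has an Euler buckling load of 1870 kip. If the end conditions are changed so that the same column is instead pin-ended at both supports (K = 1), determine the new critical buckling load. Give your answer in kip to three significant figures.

P_cr ∝ 1/K², so P_cr,new = P_cr,old × (K_old/K_new)² = 1870 × (0.7/1)²
= 1870 × 0.4900 = 916 kip

P_cr ≈ 916 kip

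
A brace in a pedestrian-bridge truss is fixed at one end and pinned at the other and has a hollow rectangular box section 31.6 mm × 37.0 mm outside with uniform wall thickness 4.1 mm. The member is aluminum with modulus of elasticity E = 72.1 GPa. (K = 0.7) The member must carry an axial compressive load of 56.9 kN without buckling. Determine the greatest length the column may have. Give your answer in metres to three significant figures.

L_max ≈ 1.30 m

Inner dimensions: h_i = 37.0 − 2×4.1 = 28.80 mm, b_i = 31.6 − 2×4.1 = 23.40 mm
Weak-axis I_min = (h_o·b_o³ − h_i·b_i³)/12 with b_o = 31.6, b_i = 23.40 mm (shorter outer/inner sides).
I_min = (37.0×31.6³ − 28.80×23.40³)/12 = 6.654×10^4 mm⁴
I = 6.654×10^-8 m⁴
At the buckling limit P_cr = P = 5.690×10^4 N
From P_cr = π²EI/(K·L)²:  L = (1/K)·√(π²EI/P_cr) = (1/0.7)·√(π²×7.21×10^10×6.654×10^-8/5.690×10^4)
L = 1.30 m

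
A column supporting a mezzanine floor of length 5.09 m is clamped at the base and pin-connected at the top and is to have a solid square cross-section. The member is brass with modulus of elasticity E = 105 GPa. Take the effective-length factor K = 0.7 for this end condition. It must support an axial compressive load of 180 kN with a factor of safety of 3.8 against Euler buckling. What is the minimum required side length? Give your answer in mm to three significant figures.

a ≈ 100 mm

Required P_cr = n·P = 3.8 × 180 = 684.0 kN
L_e = K·L = 0.7 × 5.09 = 3.563 m
Required I = P_cr·L_e²/(π²E) = 6.840×10^5 × 3.563² / (π² × 1.05×10^11) = 8.379×10^-6 m⁴
I_req = 8.379×10^6 mm⁴
Solid square: I = a⁴/12  ⇒  a = (12I)^(1/4) = (12×8.379×10^6)^(1/4) = 100 mm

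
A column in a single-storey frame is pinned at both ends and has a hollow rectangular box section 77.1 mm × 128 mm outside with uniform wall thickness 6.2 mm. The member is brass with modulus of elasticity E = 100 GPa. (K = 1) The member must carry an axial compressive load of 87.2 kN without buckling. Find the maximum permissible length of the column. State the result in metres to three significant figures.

L_max ≈ 5.08 m

Inner dimensions: h_i = 128 − 2×6.2 = 115.6 mm, b_i = 77.1 − 2×6.2 = 64.70 mm
Weak-axis I_min = (h_o·b_o³ − h_i·b_i³)/12 with b_o = 77.1, b_i = 64.70 mm (shorter outer/inner sides).
I_min = (128×77.1³ − 115.6×64.70³)/12 = 2.280×10^6 mm⁴
I = 2.280×10^-6 m⁴
At the buckling limit P_cr = P = 8.720×10^4 N
From P_cr = π²EI/(K·L)²:  L = (1/K)·√(π²EI/P_cr) = (1/1)·√(π²×1.00×10^11×2.280×10^-6/8.720×10^4)
L = 5.08 m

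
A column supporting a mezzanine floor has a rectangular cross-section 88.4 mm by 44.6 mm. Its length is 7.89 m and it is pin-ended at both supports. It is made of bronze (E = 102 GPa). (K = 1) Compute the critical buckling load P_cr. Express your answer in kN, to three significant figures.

P_cr ≈ 10.6 kN

Buckling occurs about the weak axis: I_min = h·b³/12 with b = 44.6 mm (the shorter side).
I_min = 88.4×44.6³/12 = 6.535×10^5 mm⁴
I = 6.535×10^5 mm⁴ = 6.535×10^-7 m⁴
Effective length L_e = K·L = 1 × 7.89 = 7.890 m
P_cr = π²EI / L_e² = π² × 102×10⁹ × 6.535×10^-7 / 7.890² = 1.057×10^4 N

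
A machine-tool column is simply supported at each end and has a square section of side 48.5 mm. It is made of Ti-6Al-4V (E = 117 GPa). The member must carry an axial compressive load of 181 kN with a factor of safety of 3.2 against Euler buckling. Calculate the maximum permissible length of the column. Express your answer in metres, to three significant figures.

L_max ≈ 0.959 m

I = a⁴/12 = 48.5⁴/12 = 4.611×10^5 mm⁴
I = 4.611×10^-7 m⁴
Required critical load P_cr = n·P = 3.2 × 181 = 579.2 kN = 5.792×10^5 N
From P_cr = π²EI/(K·L)²:  L = (1/K)·√(π²EI/P_cr) = (1/1)·√(π²×1.17×10^11×4.611×10^-7/5.792×10^5)
L = 0.959 m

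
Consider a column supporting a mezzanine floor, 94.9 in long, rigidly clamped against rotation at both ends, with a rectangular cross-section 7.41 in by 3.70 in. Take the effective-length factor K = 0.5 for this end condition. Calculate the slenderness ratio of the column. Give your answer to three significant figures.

λ ≈ 44.4

For a rectangle r_min = b/√12 = 3.70/√12 = 1.068 in
L_e = K·L = 0.5 × 94.9 = 47.45 in
λ = L_e / r_min = 47.450 / 1.068 = 44.4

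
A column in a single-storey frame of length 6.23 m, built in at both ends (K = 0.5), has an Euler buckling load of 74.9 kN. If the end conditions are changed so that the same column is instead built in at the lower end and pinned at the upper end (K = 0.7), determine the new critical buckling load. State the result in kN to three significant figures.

P_cr ∝ 1/K², so P_cr,new = P_cr,old × (K_old/K_new)² = 74.9 × (0.5/0.7)²
= 74.9 × 0.5102 = 38.2 kN

P_cr ≈ 38.2 kN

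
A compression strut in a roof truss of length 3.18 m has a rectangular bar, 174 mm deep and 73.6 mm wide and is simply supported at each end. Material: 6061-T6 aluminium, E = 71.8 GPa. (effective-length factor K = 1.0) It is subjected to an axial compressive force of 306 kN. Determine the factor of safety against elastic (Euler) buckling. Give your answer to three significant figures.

Buckling occurs about the weak axis: I_min = h·b³/12 with b = 73.6 mm (the shorter side).
I_min = 174×73.6³/12 = 5.781×10^6 mm⁴
I = 5.781×10^6 mm⁴ = 5.781×10^-6 m⁴
Effective length L_e = K·L = 1 × 3.18 = 3.180 m
P_cr = π²EI / L_e² = π² × 71.8×10⁹ × 5.781×10^-6 / 3.180² = 4.051×10^5 N
Factor of safety n = P_cr / P = 405.11 / 306 = 1.32

n ≈ 1.32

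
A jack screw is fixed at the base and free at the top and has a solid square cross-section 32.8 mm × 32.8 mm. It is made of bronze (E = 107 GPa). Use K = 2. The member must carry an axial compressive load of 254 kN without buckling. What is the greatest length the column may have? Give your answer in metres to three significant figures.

L_max ≈ 0.317 m

I = a⁴/12 = 32.8⁴/12 = 9.645×10^4 mm⁴
I = 9.645×10^-8 m⁴
At the buckling limit P_cr = P = 2.540×10^5 N
From P_cr = π²EI/(K·L)²:  L = (1/K)·√(π²EI/P_cr) = (1/2)·√(π²×1.07×10^11×9.645×10^-8/2.540×10^5)
L = 0.317 m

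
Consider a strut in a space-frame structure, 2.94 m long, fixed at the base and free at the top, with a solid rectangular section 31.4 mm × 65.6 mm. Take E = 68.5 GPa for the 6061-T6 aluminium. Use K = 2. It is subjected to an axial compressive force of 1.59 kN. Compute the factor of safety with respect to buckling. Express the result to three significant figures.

n ≈ 2.08

Buckling occurs about the weak axis: I_min = h·b³/12 with b = 31.4 mm (the shorter side).
I_min = 65.6×31.4³/12 = 1.692×10^5 mm⁴
I = 1.692×10^5 mm⁴ = 1.692×10^-7 m⁴
Effective length L_e = K·L = 2 × 2.94 = 5.880 m
P_cr = π²EI / L_e² = π² × 68.5×10⁹ × 1.692×10^-7 / 5.880² = 3.309×10^3 N
Factor of safety n = P_cr / P = 3.3094 / 1.59 = 2.08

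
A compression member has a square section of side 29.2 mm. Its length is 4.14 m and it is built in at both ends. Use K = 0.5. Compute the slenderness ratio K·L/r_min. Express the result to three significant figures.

I = a⁴/12 = 29.2⁴/12 = 6.058×10^4 mm⁴
A = 852.6 mm²;  r_min = √(I/A) = √(6.058×10^4/852.6) = 8.429 mm
L_e = K·L = 0.5 × 4.14 m = 2.070 m = 2070.0 mm
λ = L_e / r_min = 2070.0 / 8.429 = 246

λ ≈ 246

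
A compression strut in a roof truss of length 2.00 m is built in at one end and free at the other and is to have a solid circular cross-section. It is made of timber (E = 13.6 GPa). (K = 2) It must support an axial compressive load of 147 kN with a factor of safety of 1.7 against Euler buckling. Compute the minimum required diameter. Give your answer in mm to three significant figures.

d ≈ 157 mm

Required P_cr = n·P = 1.7 × 147 = 249.9 kN
L_e = K·L = 2 × 2.00 = 4.000 m
Required I = P_cr·L_e²/(π²E) = 2.499×10^5 × 4.000² / (π² × 1.36×10^10) = 2.979×10^-5 m⁴
I_req = 2.979×10^7 mm⁴
Solid circle: I = πd⁴/64  ⇒  d = (64I/π)^(1/4) = (64×2.979×10^7/π)^(1/4) = 157 mm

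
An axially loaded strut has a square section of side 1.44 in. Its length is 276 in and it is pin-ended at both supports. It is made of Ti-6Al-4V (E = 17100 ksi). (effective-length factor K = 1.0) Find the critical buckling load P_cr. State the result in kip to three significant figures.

P_cr ≈ 0.794 kip

I = a⁴/12 = 1.44⁴/12 = 0.3583 in⁴
Effective length L_e = K·L = 1 × 276 = 276.0 in
P_cr = π²EI / L_e² = π² × 17100×10³ × 0.3583 / 276.0² = 793.9 lb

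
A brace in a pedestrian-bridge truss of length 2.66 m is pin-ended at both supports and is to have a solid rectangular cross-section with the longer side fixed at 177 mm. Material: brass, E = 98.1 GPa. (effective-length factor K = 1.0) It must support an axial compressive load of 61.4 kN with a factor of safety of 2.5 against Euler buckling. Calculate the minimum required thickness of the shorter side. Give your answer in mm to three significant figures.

b ≈ 42.4 mm

Required P_cr = n·P = 2.5 × 61.4 = 153.5 kN
L_e = K·L = 1 × 2.66 = 2.660 m
Required I = P_cr·L_e²/(π²E) = 1.535×10^5 × 2.660² / (π² × 9.81×10^10) = 1.122×10^-6 m⁴
I_req = 1.122×10^6 mm⁴
Rectangle, weak axis: I_min = h·b³/12 with h = 177 mm fixed  ⇒  b = (12I/h)^(1/3) = 42.4 mm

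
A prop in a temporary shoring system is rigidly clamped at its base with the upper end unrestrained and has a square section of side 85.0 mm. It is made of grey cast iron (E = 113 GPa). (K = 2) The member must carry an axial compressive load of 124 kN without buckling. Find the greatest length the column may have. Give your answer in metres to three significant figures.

I = a⁴/12 = 85.0⁴/12 = 4.350×10^6 mm⁴
I = 4.350×10^-6 m⁴
At the buckling limit P_cr = P = 1.240×10^5 N
From P_cr = π²EI/(K·L)²:  L = (1/K)·√(π²EI/P_cr) = (1/2)·√(π²×1.13×10^11×4.350×10^-6/1.240×10^5)
L = 3.13 m

L_max ≈ 3.13 m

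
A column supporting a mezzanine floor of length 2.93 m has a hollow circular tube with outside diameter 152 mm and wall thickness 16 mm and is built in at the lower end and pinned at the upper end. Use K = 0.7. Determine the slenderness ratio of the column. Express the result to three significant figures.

λ ≈ 42.4

Inner diameter d_i = 152 − 2×16 = 120.0 mm
I = π(d_o⁴ − d_i⁴)/64 = π(152⁴ − 120.0⁴)/64 = 1.602×10^7 mm⁴
A = 6.836×10^3 mm²;  r_min = √(I/A) = √(1.602×10^7/6.836×10^3) = 48.41 mm
L_e = K·L = 0.7 × 2.93 m = 2.051 m = 2051.0 mm
λ = L_e / r_min = 2051.0 / 48.41 = 42.4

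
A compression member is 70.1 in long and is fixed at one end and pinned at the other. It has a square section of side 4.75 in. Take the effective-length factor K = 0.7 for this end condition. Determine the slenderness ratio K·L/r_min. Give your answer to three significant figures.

I = a⁴/12 = 4.75⁴/12 = 42.42 in⁴
A = 22.56 in²;  r_min = √(I/A) = √(42.42/22.56) = 1.371 in
L_e = K·L = 0.7 × 70.1 = 49.07 in
λ = L_e / r_min = 49.070 / 1.371 = 35.8

λ ≈ 35.8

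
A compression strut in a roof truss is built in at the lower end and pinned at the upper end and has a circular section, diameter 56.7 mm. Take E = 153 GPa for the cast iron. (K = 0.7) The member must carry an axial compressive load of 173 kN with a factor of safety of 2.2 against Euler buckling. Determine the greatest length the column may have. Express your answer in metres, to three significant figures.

I = πd⁴/64 = π×56.7⁴/64 = 5.073×10^5 mm⁴
I = 5.073×10^-7 m⁴
Required critical load P_cr = n·P = 2.2 × 173 = 380.6 kN = 3.806×10^5 N
From P_cr = π²EI/(K·L)²:  L = (1/K)·√(π²EI/P_cr) = (1/0.7)·√(π²×1.53×10^11×5.073×10^-7/3.806×10^5)
L = 2.03 m

L_max ≈ 2.03 m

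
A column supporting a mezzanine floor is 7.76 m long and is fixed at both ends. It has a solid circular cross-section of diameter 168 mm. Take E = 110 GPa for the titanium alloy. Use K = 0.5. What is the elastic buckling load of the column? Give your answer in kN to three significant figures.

P_cr ≈ 2820 kN

I = πd⁴/64 = π×168⁴/64 = 3.910×10^7 mm⁴
I = 3.910×10^7 mm⁴ = 3.910×10^-5 m⁴
Effective length L_e = K·L = 0.5 × 7.76 = 3.880 m
P_cr = π²EI / L_e² = π² × 110×10⁹ × 3.910×10^-5 / 3.880² = 2.820×10^6 N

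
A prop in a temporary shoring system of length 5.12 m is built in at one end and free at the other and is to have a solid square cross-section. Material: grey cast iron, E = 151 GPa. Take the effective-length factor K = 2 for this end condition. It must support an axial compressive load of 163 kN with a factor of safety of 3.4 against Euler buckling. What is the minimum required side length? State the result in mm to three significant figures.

a ≈ 147 mm

Required P_cr = n·P = 3.4 × 163 = 554.2 kN
L_e = K·L = 2 × 5.12 = 10.24 m
Required I = P_cr·L_e²/(π²E) = 5.542×10^5 × 10.24² / (π² × 1.51×10^11) = 3.899×10^-5 m⁴
I_req = 3.899×10^7 mm⁴
Solid square: I = a⁴/12  ⇒  a = (12I)^(1/4) = (12×3.899×10^7)^(1/4) = 147 mm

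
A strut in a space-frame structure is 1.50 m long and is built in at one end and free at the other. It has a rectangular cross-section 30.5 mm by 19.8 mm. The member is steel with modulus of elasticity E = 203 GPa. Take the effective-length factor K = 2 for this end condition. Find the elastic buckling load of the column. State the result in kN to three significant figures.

P_cr ≈ 4.39 kN

Buckling occurs about the weak axis: I_min = h·b³/12 with b = 19.8 mm (the shorter side).
I_min = 30.5×19.8³/12 = 1.973×10^4 mm⁴
I = 1.973×10^4 mm⁴ = 1.973×10^-8 m⁴
Effective length L_e = K·L = 2 × 1.50 = 3.000 m
P_cr = π²EI / L_e² = π² × 203×10⁹ × 1.973×10^-8 / 3.000² = 4.392×10^3 N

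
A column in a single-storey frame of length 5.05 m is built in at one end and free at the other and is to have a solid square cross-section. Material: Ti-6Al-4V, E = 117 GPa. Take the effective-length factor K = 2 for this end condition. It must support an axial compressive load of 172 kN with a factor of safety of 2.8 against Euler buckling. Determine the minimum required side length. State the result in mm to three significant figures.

Required P_cr = n·P = 2.8 × 172 = 481.6 kN
L_e = K·L = 2 × 5.05 = 10.10 m
Required I = P_cr·L_e²/(π²E) = 4.816×10^5 × 10.10² / (π² × 1.17×10^11) = 4.254×10^-5 m⁴
I_req = 4.254×10^7 mm⁴
Solid square: I = a⁴/12  ⇒  a = (12I)^(1/4) = (12×4.254×10^7)^(1/4) = 150 mm

a ≈ 150 mm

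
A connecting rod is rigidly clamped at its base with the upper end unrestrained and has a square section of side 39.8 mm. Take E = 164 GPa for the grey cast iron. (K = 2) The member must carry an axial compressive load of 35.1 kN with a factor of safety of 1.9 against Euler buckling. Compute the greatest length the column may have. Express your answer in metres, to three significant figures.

I = a⁴/12 = 39.8⁴/12 = 2.091×10^5 mm⁴
I = 2.091×10^-7 m⁴
Required critical load P_cr = n·P = 1.9 × 35.1 = 66.69 kN = 6.669×10^4 N
From P_cr = π²EI/(K·L)²:  L = (1/K)·√(π²EI/P_cr) = (1/2)·√(π²×1.64×10^11×2.091×10^-7/6.669×10^4)
L = 1.13 m

L_max ≈ 1.13 m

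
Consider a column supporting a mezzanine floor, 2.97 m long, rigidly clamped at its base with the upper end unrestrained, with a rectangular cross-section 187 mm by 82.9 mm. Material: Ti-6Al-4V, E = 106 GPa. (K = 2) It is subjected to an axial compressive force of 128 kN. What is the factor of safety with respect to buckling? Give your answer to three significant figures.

n ≈ 2.06

Buckling occurs about the weak axis: I_min = h·b³/12 with b = 82.9 mm (the shorter side).
I_min = 187×82.9³/12 = 8.878×10^6 mm⁴
I = 8.878×10^6 mm⁴ = 8.878×10^-6 m⁴
Effective length L_e = K·L = 2 × 2.97 = 5.940 m
P_cr = π²EI / L_e² = π² × 106×10⁹ × 8.878×10^-6 / 5.940² = 2.632×10^5 N
Factor of safety n = P_cr / P = 263.24 / 128 = 2.06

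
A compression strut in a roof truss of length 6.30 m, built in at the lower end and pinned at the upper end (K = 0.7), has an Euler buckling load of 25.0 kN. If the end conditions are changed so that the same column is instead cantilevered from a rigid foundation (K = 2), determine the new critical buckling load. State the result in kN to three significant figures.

P_cr ≈ 3.06 kN

P_cr ∝ 1/K², so P_cr,new = P_cr,old × (K_old/K_new)² = 25.0 × (0.7/2)²
= 25.0 × 0.1225 = 3.06 kN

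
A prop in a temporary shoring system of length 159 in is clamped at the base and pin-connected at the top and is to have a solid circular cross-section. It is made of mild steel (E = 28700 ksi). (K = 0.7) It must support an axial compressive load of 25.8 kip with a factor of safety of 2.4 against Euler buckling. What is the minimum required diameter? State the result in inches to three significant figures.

d ≈ 2.73 in

Required P_cr = n·P = 2.4 × 25.8 = 61.92 kip
L_e = K·L = 0.7 × 159 = 111.3 in
Required I = P_cr·L_e²/(π²E) = 6.192×10^4 × 111.3² / (π² × 2.87×10^7) = 2.708 in⁴
Solid circle: I = πd⁴/64  ⇒  d = (64I/π)^(1/4) = (64×2.708/π)^(1/4) = 2.73 in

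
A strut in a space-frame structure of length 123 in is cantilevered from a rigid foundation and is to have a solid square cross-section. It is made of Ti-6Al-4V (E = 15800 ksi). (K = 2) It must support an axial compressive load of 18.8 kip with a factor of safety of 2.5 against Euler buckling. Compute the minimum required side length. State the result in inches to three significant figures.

Required P_cr = n·P = 2.5 × 18.8 = 47.00 kip
L_e = K·L = 2 × 123 = 246.0 in
Required I = P_cr·L_e²/(π²E) = 4.700×10^4 × 246.0² / (π² × 1.58×10^7) = 18.24 in⁴
Solid square: I = a⁴/12  ⇒  a = (12I)^(1/4) = (12×18.24)^(1/4) = 3.85 in

a ≈ 3.85 in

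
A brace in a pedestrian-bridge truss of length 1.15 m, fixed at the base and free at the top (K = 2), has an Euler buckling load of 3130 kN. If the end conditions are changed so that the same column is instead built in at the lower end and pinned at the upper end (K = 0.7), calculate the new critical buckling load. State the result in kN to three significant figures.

P_cr ∝ 1/K², so P_cr,new = P_cr,old × (K_old/K_new)² = 3130 × (2/0.7)²
= 3130 × 8.163 = 25600 kN

P_cr ≈ 25600 kN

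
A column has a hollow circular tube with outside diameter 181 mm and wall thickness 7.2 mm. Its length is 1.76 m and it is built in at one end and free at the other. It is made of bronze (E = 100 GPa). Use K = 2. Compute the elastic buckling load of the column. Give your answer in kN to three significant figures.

Inner diameter d_i = 181 − 2×7.2 = 166.6 mm
I = π(d_o⁴ − d_i⁴)/64 = π(181⁴ − 166.6⁴)/64 = 1.487×10^7 mm⁴
I = 1.487×10^7 mm⁴ = 1.487×10^-5 m⁴
Effective length L_e = K·L = 2 × 1.76 = 3.520 m
P_cr = π²EI / L_e² = π² × 100×10⁹ × 1.487×10^-5 / 3.520² = 1.184×10^6 N

P_cr ≈ 1180 kN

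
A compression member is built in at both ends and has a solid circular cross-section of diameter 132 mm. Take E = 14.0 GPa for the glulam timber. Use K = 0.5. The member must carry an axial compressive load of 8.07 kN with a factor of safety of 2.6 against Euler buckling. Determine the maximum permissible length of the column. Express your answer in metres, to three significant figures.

L_max ≈ 19.8 m

I = πd⁴/64 = π×132⁴/64 = 1.490×10^7 mm⁴
I = 1.490×10^-5 m⁴
Required critical load P_cr = n·P = 2.6 × 8.07 = 20.98 kN = 2.098×10^4 N
From P_cr = π²EI/(K·L)²:  L = (1/K)·√(π²EI/P_cr) = (1/0.5)·√(π²×1.40×10^10×1.490×10^-5/2.098×10^4)
L = 19.8 m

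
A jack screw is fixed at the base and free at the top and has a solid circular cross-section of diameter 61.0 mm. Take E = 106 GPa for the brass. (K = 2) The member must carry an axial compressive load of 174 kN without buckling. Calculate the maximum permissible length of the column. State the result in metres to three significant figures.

I = πd⁴/64 = π×61.0⁴/64 = 6.797×10^5 mm⁴
I = 6.797×10^-7 m⁴
At the buckling limit P_cr = P = 1.740×10^5 N
From P_cr = π²EI/(K·L)²:  L = (1/K)·√(π²EI/P_cr) = (1/2)·√(π²×1.06×10^11×6.797×10^-7/1.740×10^5)
L = 1.01 m

L_max ≈ 1.01 m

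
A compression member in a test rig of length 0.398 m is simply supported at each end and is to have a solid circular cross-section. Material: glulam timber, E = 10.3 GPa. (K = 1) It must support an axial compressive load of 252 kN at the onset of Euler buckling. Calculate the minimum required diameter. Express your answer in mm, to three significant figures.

L_e = K·L = 1 × 0.398 = 0.3980 m
Required I = P_cr·L_e²/(π²E) = 2.520×10^5 × 0.3980² / (π² × 1.03×10^10) = 3.927×10^-7 m⁴
I_req = 3.927×10^5 mm⁴
Solid circle: I = πd⁴/64  ⇒  d = (64I/π)^(1/4) = (64×3.927×10^5/π)^(1/4) = 53.2 mm

d ≈ 53.2 mm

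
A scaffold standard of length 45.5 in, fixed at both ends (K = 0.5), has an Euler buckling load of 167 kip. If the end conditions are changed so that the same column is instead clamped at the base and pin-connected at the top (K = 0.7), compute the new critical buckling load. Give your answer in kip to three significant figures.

P_cr ≈ 85.2 kip

P_cr ∝ 1/K², so P_cr,new = P_cr,old × (K_old/K_new)² = 167 × (0.5/0.7)²
= 167 × 0.5102 = 85.2 kip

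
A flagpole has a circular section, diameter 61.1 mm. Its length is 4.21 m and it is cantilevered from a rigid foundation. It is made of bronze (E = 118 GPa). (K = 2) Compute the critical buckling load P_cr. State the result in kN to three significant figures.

I = πd⁴/64 = π×61.1⁴/64 = 6.841×10^5 mm⁴
I = 6.841×10^5 mm⁴ = 6.841×10^-7 m⁴
Effective length L_e = K·L = 2 × 4.21 = 8.420 m
P_cr = π²EI / L_e² = π² × 118×10⁹ × 6.841×10^-7 / 8.420² = 1.124×10^4 N

P_cr ≈ 11.2 kN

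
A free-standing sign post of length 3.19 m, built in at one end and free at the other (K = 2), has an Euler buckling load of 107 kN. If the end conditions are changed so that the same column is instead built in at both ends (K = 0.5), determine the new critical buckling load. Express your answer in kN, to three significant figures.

P_cr ∝ 1/K², so P_cr,new = P_cr,old × (K_old/K_new)² = 107 × (2/0.5)²
= 107 × 16.00 = 1710 kN

P_cr ≈ 1710 kN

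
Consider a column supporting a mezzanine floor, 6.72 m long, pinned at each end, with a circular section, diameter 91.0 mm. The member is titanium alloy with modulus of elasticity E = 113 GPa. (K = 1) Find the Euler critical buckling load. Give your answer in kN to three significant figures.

I = πd⁴/64 = π×91.0⁴/64 = 3.366×10^6 mm⁴
I = 3.366×10^6 mm⁴ = 3.366×10^-6 m⁴
Effective length L_e = K·L = 1 × 6.72 = 6.720 m
P_cr = π²EI / L_e² = π² × 113×10⁹ × 3.366×10^-6 / 6.720² = 8.313×10^4 N

P_cr ≈ 83.1 kN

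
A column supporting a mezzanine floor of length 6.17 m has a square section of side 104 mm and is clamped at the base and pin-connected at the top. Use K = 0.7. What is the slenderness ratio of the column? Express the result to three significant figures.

λ ≈ 144

For a square r = a/√12 = 104/√12 = 30.02 mm
L_e = K·L = 0.7 × 6.17 m = 4.319 m = 4319.0 mm
λ = L_e / r_min = 4319.0 / 30.02 = 144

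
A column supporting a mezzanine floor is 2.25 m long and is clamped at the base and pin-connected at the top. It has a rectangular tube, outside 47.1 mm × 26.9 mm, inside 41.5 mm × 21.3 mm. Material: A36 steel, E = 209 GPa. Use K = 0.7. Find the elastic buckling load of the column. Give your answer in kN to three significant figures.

Weak-axis I_min = (h_o·b_o³ − h_i·b_i³)/12 with b_o = 26.9, b_i = 21.30 mm (shorter outer/inner sides).
I_min = (47.1×26.9³ − 41.50×21.30³)/12 = 4.298×10^4 mm⁴
I = 4.298×10^4 mm⁴ = 4.298×10^-8 m⁴
Effective length L_e = K·L = 0.7 × 2.25 = 1.575 m
P_cr = π²EI / L_e² = π² × 209×10⁹ × 4.298×10^-8 / 1.575² = 3.574×10^4 N

P_cr ≈ 35.7 kN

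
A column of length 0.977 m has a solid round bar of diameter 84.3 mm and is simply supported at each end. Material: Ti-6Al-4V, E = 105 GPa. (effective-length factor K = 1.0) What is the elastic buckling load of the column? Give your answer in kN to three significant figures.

I = πd⁴/64 = π×84.3⁴/64 = 2.479×10^6 mm⁴
I = 2.479×10^6 mm⁴ = 2.479×10^-6 m⁴
Effective length L_e = K·L = 1 × 0.977 = 0.9770 m
P_cr = π²EI / L_e² = π² × 105×10⁹ × 2.479×10^-6 / 0.9770² = 2.691×10^6 N

P_cr ≈ 2690 kN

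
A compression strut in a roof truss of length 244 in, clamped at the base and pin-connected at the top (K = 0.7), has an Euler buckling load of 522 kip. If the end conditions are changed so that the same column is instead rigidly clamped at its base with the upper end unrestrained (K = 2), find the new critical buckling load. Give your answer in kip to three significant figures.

P_cr ≈ 63.9 kip

P_cr ∝ 1/K², so P_cr,new = P_cr,old × (K_old/K_new)² = 522 × (0.7/2)²
= 522 × 0.1225 = 63.9 kip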